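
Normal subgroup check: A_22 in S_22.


H = A_22 in S_22
A_22 has index 2 in S_22, and every subgroup of index 2 is normal

Yes, normal subgroup


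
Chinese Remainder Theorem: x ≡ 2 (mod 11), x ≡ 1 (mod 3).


m₁ = 11, m₂ = 3, gcd = 1, so CRT applies. M = m₁·m₂ = 33
Let M₁ = M/m₁ = 3, M₂ = M/m₂ = 11
Find y₁ ≡ M₁⁻¹ (mod m₁): 3⁻¹ ≡ 4 (mod 11)
Find y₂ ≡ M₂⁻¹ (mod m₂): 11⁻¹ ≡ 2 (mod 3)
x = a₁·M₁·y₁ + a₂·M₂·y₂ = 2·3·4 + 1·11·2 = 46
Reduce mod 33: x ≡ 13
Check: 13 mod 11 = 2 ✓, 13 mod 3 = 1 ✓

x ≡ 13 (mod 33)


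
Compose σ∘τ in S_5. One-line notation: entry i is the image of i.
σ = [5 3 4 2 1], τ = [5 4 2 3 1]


σ∘τ: apply τ first, then σ
1 →τ 5 →σ 1
2 →τ 4 →σ 2
3 →τ 2 →σ 3
4 →τ 3 →σ 4
5 →τ 1 →σ 5

σ∘τ = [1 2 3 4 5]


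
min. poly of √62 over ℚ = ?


√62 satisfies x² - 62 = 0, irreducible over ℚ since 62 is squarefree

Minimal polynomial: x² - 62


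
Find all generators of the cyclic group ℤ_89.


g generates ℤ_n iff gcd(g,n) = 1
Prime factors of 89: 89
Generators are g ∈ {1,...,88} not divisible by any of these primes.
Generators: {1, 2, 3, 4, 5, 6, 7, 8, 9, 10, 11, 12, 13, 14, 15, 16, 17, 18, 19, 20, 21, 22, 23, 24, 25, 26, 27, 28, 29, 30, 31, 32, 33, 34, 35, 36, 37, 38, 39, 40, 41, 42, 43, 44, 45, 46, 47, 48, 49, 50, 51, 52, 53, 54, 55, 56, 57, 58, 59, 60, 61, 62, 63, 64, 65, 66, 67, 68, 69, 70, 71, 72, 73, 74, 75, 76, 77, 78, 79, 80, 81, 82, 83, 84, 85, 86, 87, 88}
Number of generators = φ(89) = 88

Generators of ℤ_89 = {1, 2, 3, 4, 5, 6, 7, 8, 9, 10, 11, 12, 13, 14, 15, 16, 17, 18, 19, 20, 21, 22, 23, 24, 25, 26, 27, 28, 29, 30, 31, 32, 33, 34, 35, 36, 37, 38, 39, 40, 41, 42, 43, 44, 45, 46, 47, 48, 49, 50, 51, 52, 53, 54, 55, 56, 57, 58, 59, 60, 61, 62, 63, 64, 65, 66, 67, 68, 69, 70, 71, 72, 73, 74, 75, 76, 77, 78, 79, 80, 81, 82, 83, 84, 85, 86, 87, 88}


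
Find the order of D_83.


|D_n| = 2n (n rotations and n reflections)
|D_83| = 2×83 = 166

|D_83| = 166


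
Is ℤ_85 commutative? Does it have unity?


ℤ_85 is a commutative ring with unity 1; 85 = 5×17 is composite, so 5·17 ≡ 0 gives zero divisors (not an integral domain)
Commutative: Yes
Integral domain: No
Has unity: Yes

ℤ_85: Commutative=Yes, Unity=Yes


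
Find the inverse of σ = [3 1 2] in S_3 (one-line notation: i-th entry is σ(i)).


To find σ⁻¹, swap domain and range:
σ(1) = 3 → σ⁻¹(3) = 1
σ(2) = 1 → σ⁻¹(1) = 2
σ(3) = 2 → σ⁻¹(2) = 3

σ⁻¹ = [2 3 1]


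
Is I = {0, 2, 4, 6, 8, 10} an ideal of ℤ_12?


Check ideal conditions for I = {0, 2, 4, 6, 8, 10} in ℤ_12:
(1) I is an additive subgroup? Yes
(2) For r ∈ ℤ_12 and a ∈ I: r·a ∈ I? Yes

Yes, I is an ideal of ℤ_12


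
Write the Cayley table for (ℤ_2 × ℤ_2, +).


Elements: {(0,0), (0,1), (1,0), (1,1)}
Operation: componentwise addition mod (2, 2)
Entry (a, b) = ((a₁+b₁) mod 2, (a₂+b₂) mod 2)

Cayley table:
      | (0,0) | (0,1) | (1,0) | (1,1)
(0,0) | (0,0) | (0,1) | (1,0) | (1,1)
(0,1) | (0,1) | (0,0) | (1,1) | (1,0)
(1,0) | (1,0) | (1,1) | (0,0) | (0,1)
(1,1) | (1,1) | (1,0) | (0,1) | (0,0)


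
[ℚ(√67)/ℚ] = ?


√67 has minimal polynomial x² - 67 (irreducible over ℚ since 67 is squarefree)

[ℚ(√67)/ℚ] = 2


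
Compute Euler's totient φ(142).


Factor n: 142 = 2 × 71
φ(n) = n · ∏(1 - 1/p) over distinct primes p | n
φ(142) = 142 · (1 - 1/2) · (1 - 1/71) = 70

φ(142) = 70


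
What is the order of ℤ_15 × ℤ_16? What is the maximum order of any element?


|ℤ_15 × ℤ_16| = 15 × 16 = 240
Max element order = lcm(15,16) = 240
Cyclic? Yes (gcd=1)

|ℤ_15×ℤ_16| = 240, max element order = 240


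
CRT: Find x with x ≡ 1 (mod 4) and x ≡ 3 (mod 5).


m₁ = 4, m₂ = 5, gcd = 1, so CRT applies. M = m₁·m₂ = 20
Let M₁ = M/m₁ = 5, M₂ = M/m₂ = 4
Find y₁ ≡ M₁⁻¹ (mod m₁): 5⁻¹ ≡ 1 (mod 4)
Find y₂ ≡ M₂⁻¹ (mod m₂): 4⁻¹ ≡ 4 (mod 5)
x = a₁·M₁·y₁ + a₂·M₂·y₂ = 1·5·1 + 3·4·4 = 53
Reduce mod 20: x ≡ 13
Check: 13 mod 4 = 1 ✓, 13 mod 5 = 3 ✓

x ≡ 13 (mod 20)


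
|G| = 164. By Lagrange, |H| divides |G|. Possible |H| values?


Lagrange's theorem: |H| divides |G|
|G| = 164
Divisors of 164: 1, 2, 4, 41, 82, 164

Possible subgroup orders: {1, 2, 4, 41, 82, 164}


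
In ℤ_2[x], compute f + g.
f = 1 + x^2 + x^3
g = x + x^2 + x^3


Add coefficients mod 2:
x^0: 1 + 0 = 1 (mod 2)
x^1: 0 + 1 = 1 (mod 2)
x^2: 1 + 1 = 0 (mod 2)
x^3: 1 + 1 = 0 (mod 2)
Result: 1 + x

f + g = 1 + x


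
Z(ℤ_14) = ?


Z(G) = {g ∈ G | gx = xg for all x ∈ G}
ℤ_14 is abelian, so Z(G) = G

Z(ℤ_14) = ℤ_14


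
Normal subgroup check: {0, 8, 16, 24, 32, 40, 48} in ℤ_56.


H = {0, 8, 16, 24, 32, 40, 48} in ℤ_56
ℤ_56 is abelian; every subgroup of an abelian group is normal

Yes, normal subgroup


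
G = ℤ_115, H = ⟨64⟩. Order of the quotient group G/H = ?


|⟨64⟩| = n / gcd(64, 115) = 115 / 1 = 115
H is normal (ℤ_115 is abelian).
|G/H| = |G| / |H| = 115 / 115 = 1

|G/H| = 1


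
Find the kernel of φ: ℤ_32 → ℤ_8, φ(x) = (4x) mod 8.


Kernel = preimage of identity
ker(φ) = {x ∈ ℤ_32 : 4x ≡ 0 (mod 8)}. Since 8 | 32, φ is well-defined. The kernel is the cyclic subgroup ⟨2⟩ of ℤ_32 (order 16), i.e. {0, 2, 4, 6, 8, 10, 12, 14, 16, 18, 20, 22, 24, 26, 28, 30}

ker(φ) = {0, 2, 4, 6, 8, 10, 12, 14, 16, 18, 20, 22, 24, 26, 28, 30}


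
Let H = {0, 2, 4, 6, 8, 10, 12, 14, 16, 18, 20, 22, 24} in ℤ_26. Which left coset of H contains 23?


23 + H = {23 + h (mod 26) : h ∈ H}
23+0=23, 23+2=25, 23+4=1, 23+6=3, 23+8=5, 23+10=7, 23+12=9, 23+14=11, 23+16=13, 23+18=15, 23+20=17, 23+22=19, 23+24=21
23 + H = {1, 3, 5, 7, 9, 11, 13, 15, 17, 19, 21, 23, 25} = 1 + H

23 + H = {1, 3, 5, 7, 9, 11, 13, 15, 17, 19, 21, 23, 25}


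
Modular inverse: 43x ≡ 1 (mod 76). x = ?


Use the extended Euclidean algorithm to write 1 = 43·s + 76·t; then s mod 76 is the inverse.
Euclidean algorithm:
  43 = 0·76 + 43
  76 = 1·43 + 33
  43 = 1·33 + 10
  33 = 3·10 + 3
  10 = 3·3 + 1
  3 = 3·1 + 0
gcd(43,76) = 1
Back-substitution gives: 43·(23) + 76·(-13) = 1
So 43⁻¹ ≡ 23 ≡ 23 (mod 76)
Check: 43 × 23 = 989 ≡ 1 (mod 76) ✓

43⁻¹ ≡ 23 (mod 76)


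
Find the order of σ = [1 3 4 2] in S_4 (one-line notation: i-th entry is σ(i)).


Cycle decomposition: (2 3 4)
Cycle lengths: 3
Order = lcm(3) = 3

ord(σ) = 3


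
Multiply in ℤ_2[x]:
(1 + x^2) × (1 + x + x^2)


Expand and collect like terms; reduce coefficients mod 2:
x^0: 1·1 = 1 ≡ 1 (mod 2)
x^1: 1·1 + 0·1 = 1 ≡ 1 (mod 2)
x^2: 1·1 + 0·1 + 1·1 = 2 ≡ 0 (mod 2)
x^3: 0·1 + 1·1 = 1 ≡ 1 (mod 2)
x^4: 1·1 = 1 ≡ 1 (mod 2)
Result: 1 + x + x^3 + x^4

f · g = 1 + x + x^3 + x^4


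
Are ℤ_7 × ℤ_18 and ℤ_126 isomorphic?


Comparing ℤ_7 × ℤ_18 and ℤ_126:
gcd(7,18) = 1, so ℤ_7 × ℤ_18 ≅ ℤ_126 (CRT)

Yes, ℤ_7 × ℤ_18 ≅ ℤ_126


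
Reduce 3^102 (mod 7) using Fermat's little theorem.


Fermat's little theorem: if p is prime and gcd(a,p)=1, then a^(p-1) ≡ 1 (mod p)
p = 7 is prime, gcd(3,7) = 1
Reduce exponent: 102 mod 6 = 0
So 3^102 ≡ 3^0 (mod 7)
3^0 = 1

3^102 ≡ 1 (mod 7)


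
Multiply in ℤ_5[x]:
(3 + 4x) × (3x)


Expand and collect like terms; reduce coefficients mod 5:
x^0: 3·0 = 0 ≡ 0 (mod 5)
x^1: 3·3 + 4·0 = 9 ≡ 4 (mod 5)
x^2: 4·3 = 12 ≡ 2 (mod 5)
Result: 4x + 2x^2

f · g = 4x + 2x^2


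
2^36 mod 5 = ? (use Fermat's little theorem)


Fermat's little theorem: if p is prime and gcd(a,p)=1, then a^(p-1) ≡ 1 (mod p)
p = 5 is prime, gcd(2,5) = 1
Reduce exponent: 36 mod 4 = 0
So 2^36 ≡ 2^0 (mod 5)
2^0 = 1

2^36 ≡ 1 (mod 5)


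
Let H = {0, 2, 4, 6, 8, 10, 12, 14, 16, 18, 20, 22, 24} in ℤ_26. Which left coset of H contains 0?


0 + H = {0 + h (mod 26) : h ∈ H}
0+0=0, 0+2=2, 0+4=4, 0+6=6, 0+8=8, 0+10=10, 0+12=12, 0+14=14, 0+16=16, 0+18=18, 0+20=20, 0+22=22, 0+24=24

0 + H = {0, 2, 4, 6, 8, 10, 12, 14, 16, 18, 20, 22, 24}


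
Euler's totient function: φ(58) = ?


Factor n: 58 = 2 × 29
φ(n) = n · ∏(1 - 1/p) over distinct primes p | n
φ(58) = 58 · (1 - 1/2) · (1 - 1/29) = 28

φ(58) = 28


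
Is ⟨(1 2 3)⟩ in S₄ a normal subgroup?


H = ⟨(1 2 3)⟩ in S₄
(1 4)(1 2 3)(1 4)⁻¹ = (4 2 3) ∉ ⟨(1 2 3)⟩

No, not a normal subgroup


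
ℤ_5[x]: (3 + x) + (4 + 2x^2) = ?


Add coefficients mod 5:
x^0: 3 + 4 = 2 (mod 5)
x^1: 1 + 0 = 1 (mod 5)
x^2: 0 + 2 = 2 (mod 5)
Result: 2 + x + 2x^2

f + g = 2 + x + 2x^2


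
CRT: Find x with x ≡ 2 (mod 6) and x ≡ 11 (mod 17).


m₁ = 6, m₂ = 17, gcd = 1, so CRT applies. M = m₁·m₂ = 102
Let M₁ = M/m₁ = 17, M₂ = M/m₂ = 6
Find y₁ ≡ M₁⁻¹ (mod m₁): 17⁻¹ ≡ 5 (mod 6)
Find y₂ ≡ M₂⁻¹ (mod m₂): 6⁻¹ ≡ 3 (mod 17)
x = a₁·M₁·y₁ + a₂·M₂·y₂ = 2·17·5 + 11·6·3 = 368
Reduce mod 102: x ≡ 62
Check: 62 mod 6 = 2 ✓, 62 mod 17 = 11 ✓

x ≡ 62 (mod 102)


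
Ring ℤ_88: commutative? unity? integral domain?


ℤ_88 is a commutative ring with unity 1; 88 = 2×44 is composite, so 2·44 ≡ 0 gives zero divisors (not an integral domain)
Commutative: Yes
Integral domain: No
Has unity: Yes

ℤ_88: Commutative=Yes, Unity=Yes


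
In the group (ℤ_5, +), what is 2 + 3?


Operation: addition mod 5
2 + 3 = (a + b) mod 5 with a = 2, b = 3

2 + 3 = 0


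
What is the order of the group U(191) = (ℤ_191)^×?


U(n) is the group of units mod n; |U(n)| = φ(n)
|U(191)| = φ(191) = 190

|U(191) = (ℤ_191)^×| = 190


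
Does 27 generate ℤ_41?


g generates ℤ_n iff gcd(g, n) = 1
gcd(27, 41) = 1
Since gcd = 1, 27 is a generator.

Yes, 27 generates ℤ_41


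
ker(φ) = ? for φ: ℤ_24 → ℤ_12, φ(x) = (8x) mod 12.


Kernel = preimage of identity
ker(φ) = {x ∈ ℤ_24 : 8x ≡ 0 (mod 12)}. Since 12 | 24, φ is well-defined. The kernel is the cyclic subgroup ⟨3⟩ of ℤ_24 (order 8), i.e. {0, 3, 6, 9, 12, 15, 18, 21}

ker(φ) = {0, 3, 6, 9, 12, 15, 18, 21}


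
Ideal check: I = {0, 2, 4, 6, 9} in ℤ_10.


Check ideal conditions for I = {0, 2, 4, 6, 9} in ℤ_10:
(1) I is an additive subgroup? No
(2) For r ∈ ℤ_10 and a ∈ I: r·a ∈ I? No  [counterexample: r=2, a=4, r·a mod 10 = 8 ∉ I]

No, I is not an ideal of ℤ_10


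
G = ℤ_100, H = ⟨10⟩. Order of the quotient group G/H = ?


|⟨10⟩| = n / gcd(10, 100) = 100 / 10 = 10
H is normal (ℤ_100 is abelian).
|G/H| = |G| / |H| = 100 / 10 = 10

|G/H| = 10


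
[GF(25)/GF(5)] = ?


GF(25) = GF(5^2), so the extension degree is 2

[GF(25)/GF(5)] = 2


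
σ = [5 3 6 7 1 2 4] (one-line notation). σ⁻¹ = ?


To find σ⁻¹, swap domain and range:
σ(1) = 5 → σ⁻¹(5) = 1
σ(2) = 3 → σ⁻¹(3) = 2
σ(3) = 6 → σ⁻¹(6) = 3
σ(4) = 7 → σ⁻¹(7) = 4
σ(5) = 1 → σ⁻¹(1) = 5
σ(6) = 2 → σ⁻¹(2) = 6
σ(7) = 4 → σ⁻¹(4) = 7

σ⁻¹ = [5 6 2 7 1 3 4]


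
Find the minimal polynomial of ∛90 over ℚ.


∛90 satisfies x³ - 90 = 0, irreducible over ℚ (no rational root; 90 is not a perfect cube)

Minimal polynomial: x³ - 90


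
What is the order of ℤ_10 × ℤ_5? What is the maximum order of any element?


|ℤ_10 × ℤ_5| = 10 × 5 = 50
Max element order = lcm(10,5) = 10
Cyclic? No (gcd=5)

|ℤ_10×ℤ_5| = 50, max element order = 10


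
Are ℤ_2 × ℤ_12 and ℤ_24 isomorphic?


Comparing ℤ_2 × ℤ_12 and ℤ_24:
gcd(2,12) = 2 ≠ 1. Max element order in ℤ_2×ℤ_12 is lcm(2,12) = 12 < 24, so it has no element of order 24

No, ℤ_2 × ℤ_12 ≇ ℤ_24


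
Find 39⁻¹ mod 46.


Use the extended Euclidean algorithm to write 1 = 39·s + 46·t; then s mod 46 is the inverse.
Euclidean algorithm:
  39 = 0·46 + 39
  46 = 1·39 + 7
  39 = 5·7 + 4
  7 = 1·4 + 3
  4 = 1·3 + 1
  3 = 3·1 + 0
gcd(39,46) = 1
Back-substitution gives: 39·(13) + 46·(-11) = 1
So 39⁻¹ ≡ 13 ≡ 13 (mod 46)
Check: 39 × 13 = 507 ≡ 1 (mod 46) ✓

39⁻¹ ≡ 13 (mod 46)


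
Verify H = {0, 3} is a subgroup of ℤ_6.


Subgroup test for H = {0, 3} in (ℤ_6, +):
(1) 0 ∈ H? Yes
(2) Closure: for all a,b ∈ H, (a+b) mod 6 ∈ H? Yes
(3) Inverses: for all a ∈ H, -a mod 6 ∈ H? Yes

Yes, H is a subgroup of ℤ_6


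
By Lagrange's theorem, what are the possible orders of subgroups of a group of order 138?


Lagrange's theorem: |H| divides |G|
|G| = 138
Divisors of 138: 1, 2, 3, 6, 23, 46, 69, 138

Possible subgroup orders: {1, 2, 3, 6, 23, 46, 69, 138}


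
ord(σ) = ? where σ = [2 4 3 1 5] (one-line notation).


Cycle decomposition: (1 2 4)
Cycle lengths: 3
Order = lcm(3) = 3

ord(σ) = 3


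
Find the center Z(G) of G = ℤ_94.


Z(G) = {g ∈ G | gx = xg for all x ∈ G}
ℤ_94 is abelian, so Z(G) = G

Z(ℤ_94) = ℤ_94


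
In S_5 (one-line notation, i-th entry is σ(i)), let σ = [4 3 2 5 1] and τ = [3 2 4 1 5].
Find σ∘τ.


σ∘τ: apply τ first, then σ
1 →τ 3 →σ 2
2 →τ 2 →σ 3
3 →τ 4 →σ 5
4 →τ 1 →σ 4
5 →τ 5 →σ 1

σ∘τ = [2 3 5 4 1]


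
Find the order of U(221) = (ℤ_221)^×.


U(n) is the group of units mod n; |U(n)| = φ(n)
|U(221)| = φ(221) = 192

|U(221) = (ℤ_221)^×| = 192


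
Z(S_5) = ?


Z(G) = {g ∈ G | gx = xg for all x ∈ G}
S_n is non-abelian for n ≥ 3; Z(S_5) is trivial

Z(S_5) = {e}


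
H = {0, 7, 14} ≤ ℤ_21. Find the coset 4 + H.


4 + H = {4 + h (mod 21) : h ∈ H}
4+0=4, 4+7=11, 4+14=18

4 + H = {4, 11, 18}


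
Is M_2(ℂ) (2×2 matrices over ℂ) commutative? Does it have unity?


Matrix multiplication is non-commutative for n ≥ 2; the identity matrix I is the unity; singular matrices give zero divisors, so not an integral domain
Commutative: No
Integral domain: No
Has unity: Yes

M_2(ℂ) (2×2 matrices over ℂ): Commutative=No, Unity=Yes


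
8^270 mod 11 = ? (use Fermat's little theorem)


Fermat's little theorem: if p is prime and gcd(a,p)=1, then a^(p-1) ≡ 1 (mod p)
p = 11 is prime, gcd(8,11) = 1
Reduce exponent: 270 mod 10 = 0
So 8^270 ≡ 8^0 (mod 11)
8^0 = 1

8^270 ≡ 1 (mod 11)


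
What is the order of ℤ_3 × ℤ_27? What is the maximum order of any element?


|ℤ_3 × ℤ_27| = 3 × 27 = 81
Max element order = lcm(3,27) = 27
Cyclic? No (gcd=3)

|ℤ_3×ℤ_27| = 81, max element order = 27


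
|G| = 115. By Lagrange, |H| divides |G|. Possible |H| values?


Lagrange's theorem: |H| divides |G|
|G| = 115
Divisors of 115: 1, 5, 23, 115

Possible subgroup orders: {1, 5, 23, 115}


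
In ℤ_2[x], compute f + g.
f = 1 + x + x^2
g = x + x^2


Add coefficients mod 2:
x^0: 1 + 0 = 1 (mod 2)
x^1: 1 + 1 = 0 (mod 2)
x^2: 1 + 1 = 0 (mod 2)
Result: 1

f + g = 1


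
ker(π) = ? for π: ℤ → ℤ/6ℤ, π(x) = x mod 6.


Kernel = preimage of identity
ker(π) = multiples of 6 = 6ℤ

ker(π) = 6ℤ


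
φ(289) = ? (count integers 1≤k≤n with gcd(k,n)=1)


Factor n: 289 = 17^2
φ(n) = n · ∏(1 - 1/p) over distinct primes p | n
φ(289) = 289 · (1 - 1/17) = 272

φ(289) = 272


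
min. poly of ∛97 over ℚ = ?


∛97 satisfies x³ - 97 = 0, irreducible over ℚ (no rational root; 97 is not a perfect cube)

Minimal polynomial: x³ - 97


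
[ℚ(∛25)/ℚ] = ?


∛25 has minimal polynomial x³ - 25 (irreducible over ℚ since 25 is not a perfect cube)

[ℚ(∛25)/ℚ] = 3


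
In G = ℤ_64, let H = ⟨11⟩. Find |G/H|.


|⟨11⟩| = n / gcd(11, 64) = 64 / 1 = 64
H is normal (ℤ_64 is abelian).
|G/H| = |G| / |H| = 64 / 64 = 1

|G/H| = 1


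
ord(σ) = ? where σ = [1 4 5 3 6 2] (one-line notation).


Cycle decomposition: (2 4 3 5 6)
Cycle lengths: 5
Order = lcm(5) = 5

ord(σ) = 5


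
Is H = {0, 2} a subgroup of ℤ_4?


Subgroup test for H = {0, 2} in (ℤ_4, +):
(1) 0 ∈ H? Yes
(2) Closure: for all a,b ∈ H, (a+b) mod 4 ∈ H? Yes
(3) Inverses: for all a ∈ H, -a mod 4 ∈ H? Yes

Yes, H is a subgroup of ℤ_4


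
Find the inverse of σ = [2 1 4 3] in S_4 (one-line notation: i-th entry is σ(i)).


To find σ⁻¹, swap domain and range:
σ(1) = 2 → σ⁻¹(2) = 1
σ(2) = 1 → σ⁻¹(1) = 2
σ(3) = 4 → σ⁻¹(4) = 3
σ(4) = 3 → σ⁻¹(3) = 4

σ⁻¹ = [2 1 4 3]


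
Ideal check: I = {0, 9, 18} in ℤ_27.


Check ideal conditions for I = {0, 9, 18} in ℤ_27:
(1) I is an additive subgroup? Yes
(2) For r ∈ ℤ_27 and a ∈ I: r·a ∈ I? Yes

Yes, I is an ideal of ℤ_27


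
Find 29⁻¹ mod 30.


Use the extended Euclidean algorithm to write 1 = 29·s + 30·t; then s mod 30 is the inverse.
Euclidean algorithm:
  29 = 0·30 + 29
  30 = 1·29 + 1
  29 = 29·1 + 0
gcd(29,30) = 1
Back-substitution gives: 29·(-1) + 30·(1) = 1
So 29⁻¹ ≡ -1 ≡ 29 (mod 30)
Check: 29 × 29 = 841 ≡ 1 (mod 30) ✓

29⁻¹ ≡ 29 (mod 30)


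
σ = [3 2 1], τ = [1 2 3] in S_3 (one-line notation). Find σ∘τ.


σ∘τ: apply τ first, then σ
1 →τ 1 →σ 3
2 →τ 2 →σ 2
3 →τ 3 →σ 1

σ∘τ = [3 2 1]


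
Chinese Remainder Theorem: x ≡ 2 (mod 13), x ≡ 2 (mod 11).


m₁ = 13, m₂ = 11, gcd = 1, so CRT applies. M = m₁·m₂ = 143
Let M₁ = M/m₁ = 11, M₂ = M/m₂ = 13
Find y₁ ≡ M₁⁻¹ (mod m₁): 11⁻¹ ≡ 6 (mod 13)
Find y₂ ≡ M₂⁻¹ (mod m₂): 13⁻¹ ≡ 6 (mod 11)
x = a₁·M₁·y₁ + a₂·M₂·y₂ = 2·11·6 + 2·13·6 = 288
Reduce mod 143: x ≡ 2
Check: 2 mod 13 = 2 ✓, 2 mod 11 = 2 ✓

x ≡ 2 (mod 143)


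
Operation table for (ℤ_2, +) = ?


Elements: {0, 1}
Operation: addition mod 2
Entry (a, b) = (a + b) mod 2

Cayley table:
  | 0 | 1
0 | 0 | 1
1 | 1 | 0


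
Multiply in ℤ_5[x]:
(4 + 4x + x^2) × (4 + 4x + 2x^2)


Expand and collect like terms; reduce coefficients mod 5:
x^0: 4·4 = 16 ≡ 1 (mod 5)
x^1: 4·4 + 4·4 = 32 ≡ 2 (mod 5)
x^2: 4·2 + 4·4 + 1·4 = 28 ≡ 3 (mod 5)
x^3: 4·2 + 1·4 = 12 ≡ 2 (mod 5)
x^4: 1·2 = 2 ≡ 2 (mod 5)
Result: 1 + 2x + 3x^2 + 2x^3 + 2x^4

f · g = 1 + 2x + 3x^2 + 2x^3 + 2x^4


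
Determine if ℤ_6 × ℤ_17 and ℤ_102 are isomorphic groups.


Comparing ℤ_6 × ℤ_17 and ℤ_102:
gcd(6,17) = 1, so ℤ_6 × ℤ_17 ≅ ℤ_102 (CRT)

Yes, ℤ_6 × ℤ_17 ≅ ℤ_102


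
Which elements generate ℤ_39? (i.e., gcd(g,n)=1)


g generates ℤ_n iff gcd(g,n) = 1
Prime factors of 39: 3, 13
Generators are g ∈ {1,...,38} not divisible by any of these primes.
Generators: {1, 2, 4, 5, 7, 8, 10, 11, 14, 16, 17, 19, 20, 22, 23, 25, 28, 29, 31, 32, 34, 35, 37, 38}
Number of generators = φ(39) = 24

Generators of ℤ_39 = {1, 2, 4, 5, 7, 8, 10, 11, 14, 16, 17, 19, 20, 22, 23, 25, 28, 29, 31, 32, 34, 35, 37, 38}


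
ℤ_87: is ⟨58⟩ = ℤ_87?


g generates ℤ_n iff gcd(g, n) = 1
gcd(58, 87) = 29
Since gcd = 29 ≠ 1, ⟨58⟩ has order 3 < 87, so 58 is not a generator.

No, 58 does not generate ℤ_87


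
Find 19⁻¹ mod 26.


Use the extended Euclidean algorithm to write 1 = 19·s + 26·t; then s mod 26 is the inverse.
Euclidean algorithm:
  19 = 0·26 + 19
  26 = 1·19 + 7
  19 = 2·7 + 5
  7 = 1·5 + 2
  5 = 2·2 + 1
  2 = 2·1 + 0
gcd(19,26) = 1
Back-substitution gives: 19·(11) + 26·(-8) = 1
So 19⁻¹ ≡ 11 ≡ 11 (mod 26)
Check: 19 × 11 = 209 ≡ 1 (mod 26) ✓

19⁻¹ ≡ 11 (mod 26)


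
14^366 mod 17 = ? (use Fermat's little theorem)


Fermat's little theorem: if p is prime and gcd(a,p)=1, then a^(p-1) ≡ 1 (mod p)
p = 17 is prime, gcd(14,17) = 1
Reduce exponent: 366 mod 16 = 14
So 14^366 ≡ 14^14 (mod 17)
14^14 mod 17 = 2

14^366 ≡ 2 (mod 17)


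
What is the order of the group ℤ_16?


ℤ_n has n elements.

|ℤ_16| = 16


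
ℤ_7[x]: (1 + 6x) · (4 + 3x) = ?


Expand and collect like terms; reduce coefficients mod 7:
x^0: 1·4 = 4 ≡ 4 (mod 7)
x^1: 1·3 + 6·4 = 27 ≡ 6 (mod 7)
x^2: 6·3 = 18 ≡ 4 (mod 7)
Result: 4 + 6x + 4x^2

f · g = 4 + 6x + 4x^2


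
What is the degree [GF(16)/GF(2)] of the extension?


GF(16) = GF(2^4), so the extension degree is 4

[GF(16)/GF(2)] = 4


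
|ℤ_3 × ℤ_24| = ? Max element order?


|ℤ_3 × ℤ_24| = 3 × 24 = 72
Max element order = lcm(3,24) = 24
Cyclic? No (gcd=3)

|ℤ_3×ℤ_24| = 72, max element order = 24


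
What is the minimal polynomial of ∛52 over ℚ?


∛52 satisfies x³ - 52 = 0, irreducible over ℚ (no rational root; 52 is not a perfect cube)

Minimal polynomial: x³ - 52


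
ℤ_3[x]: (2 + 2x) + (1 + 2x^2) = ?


Add coefficients mod 3:
x^0: 2 + 1 = 0 (mod 3)
x^1: 2 + 0 = 2 (mod 3)
x^2: 0 + 2 = 2 (mod 3)
Result: 2x + 2x^2

f + g = 2x + 2x^2


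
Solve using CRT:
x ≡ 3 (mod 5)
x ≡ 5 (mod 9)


m₁ = 5, m₂ = 9, gcd = 1, so CRT applies. M = m₁·m₂ = 45
Let M₁ = M/m₁ = 9, M₂ = M/m₂ = 5
Find y₁ ≡ M₁⁻¹ (mod m₁): 9⁻¹ ≡ 4 (mod 5)
Find y₂ ≡ M₂⁻¹ (mod m₂): 5⁻¹ ≡ 2 (mod 9)
x = a₁·M₁·y₁ + a₂·M₂·y₂ = 3·9·4 + 5·5·2 = 158
Reduce mod 45: x ≡ 23
Check: 23 mod 5 = 3 ✓, 23 mod 9 = 5 ✓

x ≡ 23 (mod 45)


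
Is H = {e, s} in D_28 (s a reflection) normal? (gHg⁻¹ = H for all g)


H = {e, s} in D_28 (s a reflection)
r·s·r⁻¹ = sr⁻² ≠ s for n ≥ 3, so {e, s} is not closed under conjugation

No, not a normal subgroup


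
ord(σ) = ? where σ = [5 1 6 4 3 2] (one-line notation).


Cycle decomposition: (1 5 3 6 2)
Cycle lengths: 5
Order = lcm(5) = 5

ord(σ) = 5


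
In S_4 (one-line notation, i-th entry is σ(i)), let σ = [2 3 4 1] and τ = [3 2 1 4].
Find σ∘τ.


σ∘τ: apply τ first, then σ
1 →τ 3 →σ 4
2 →τ 2 →σ 3
3 →τ 1 →σ 2
4 →τ 4 →σ 1

σ∘τ = [4 3 2 1]


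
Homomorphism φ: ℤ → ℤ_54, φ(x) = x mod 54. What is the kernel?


Kernel = preimage of identity
ker(φ) = {x ∈ ℤ : x ≡ 0 (mod 54)} = 54ℤ = {0, ±54, ±108, ...}

ker(φ) = 54ℤ


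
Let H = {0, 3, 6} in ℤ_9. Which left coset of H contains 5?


5 + H = {5 + h (mod 9) : h ∈ H}
5+0=5, 5+3=8, 5+6=2
5 + H = {2, 5, 8} = 2 + H

5 + H = {2, 5, 8}


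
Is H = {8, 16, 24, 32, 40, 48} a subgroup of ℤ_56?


Subgroup test for H = {8, 16, 24, 32, 40, 48} in (ℤ_56, +):
(1) 0 ∈ H? No
(2) Closure: for all a,b ∈ H, (a+b) mod 56 ∈ H? No  [counterexample: 8 + 48 = 0 ∉ H]
(3) Inverses: for all a ∈ H, -a mod 56 ∈ H? Yes

No, H is not a subgroup of ℤ_56


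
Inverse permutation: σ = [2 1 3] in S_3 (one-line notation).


To find σ⁻¹, swap domain and range:
σ(1) = 2 → σ⁻¹(2) = 1
σ(2) = 1 → σ⁻¹(1) = 2
σ(3) = 3 → σ⁻¹(3) = 3

σ⁻¹ = [2 1 3]


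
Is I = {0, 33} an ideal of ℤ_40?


Check ideal conditions for I = {0, 33} in ℤ_40:
(1) I is an additive subgroup? No
(2) For r ∈ ℤ_40 and a ∈ I: r·a ∈ I? No  [counterexample: r=2, a=33, r·a mod 40 = 26 ∉ I]

No, I is not an ideal of ℤ_40


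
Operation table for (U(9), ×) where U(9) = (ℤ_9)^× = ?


Elements: {1, 2, 4, 5, 7, 8}
Operation: multiplication mod 9
Entry (a, b) = (a × b) mod 9

Cayley table:
  | 1 | 2 | 4 | 5 | 7 | 8
1 | 1 | 2 | 4 | 5 | 7 | 8
2 | 2 | 4 | 8 | 1 | 5 | 7
4 | 4 | 8 | 7 | 2 | 1 | 5
5 | 5 | 1 | 2 | 7 | 8 | 4
7 | 7 | 5 | 1 | 8 | 4 | 2
8 | 8 | 7 | 5 | 4 | 2 | 1


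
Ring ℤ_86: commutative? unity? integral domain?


ℤ_86 is a commutative ring with unity 1; 86 = 2×43 is composite, so 2·43 ≡ 0 gives zero divisors (not an integral domain)
Commutative: Yes
Integral domain: No
Has unity: Yes

ℤ_86: Commutative=Yes, Unity=Yes


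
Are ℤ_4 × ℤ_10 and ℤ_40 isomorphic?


Comparing ℤ_4 × ℤ_10 and ℤ_40:
gcd(4,10) = 2 ≠ 1. Max element order in ℤ_4×ℤ_10 is lcm(4,10) = 20 < 40, so it has no element of order 40

No, ℤ_4 × ℤ_10 ≇ ℤ_40


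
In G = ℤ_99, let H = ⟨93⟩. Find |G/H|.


|⟨93⟩| = n / gcd(93, 99) = 99 / 3 = 33
H is normal (ℤ_99 is abelian).
|G/H| = |G| / |H| = 99 / 33 = 3

|G/H| = 3


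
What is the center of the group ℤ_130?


Z(G) = {g ∈ G | gx = xg for all x ∈ G}
ℤ_130 is abelian, so Z(G) = G

Z(ℤ_130) = ℤ_130


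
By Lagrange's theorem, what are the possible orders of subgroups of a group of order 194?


Lagrange's theorem: |H| divides |G|
|G| = 194
Divisors of 194: 1, 2, 97, 194

Possible subgroup orders: {1, 2, 97, 194}


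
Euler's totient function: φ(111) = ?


Factor n: 111 = 3 × 37
φ(n) = n · ∏(1 - 1/p) over distinct primes p | n
φ(111) = 111 · (1 - 1/3) · (1 - 1/37) = 72

φ(111) = 72


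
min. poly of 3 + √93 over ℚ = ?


Let α = 3 + √93. Then α - 3 = √93, so (α - 3)² = 93, giving α² - 6α - 84 = 0. Degree 2 and α ∉ ℚ, so this is the minimal polynomial.

Minimal polynomial: x² - 6x - 84


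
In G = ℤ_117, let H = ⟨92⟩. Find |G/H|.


|⟨92⟩| = n / gcd(92, 117) = 117 / 1 = 117
H is normal (ℤ_117 is abelian).
|G/H| = |G| / |H| = 117 / 117 = 1

|G/H| = 1


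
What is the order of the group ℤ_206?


ℤ_n has n elements.

|ℤ_206| = 206


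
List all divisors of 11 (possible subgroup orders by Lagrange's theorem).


Lagrange's theorem: |H| divides |G|
|G| = 11
Divisors of 11: 1, 11

Possible subgroup orders: {1, 11}


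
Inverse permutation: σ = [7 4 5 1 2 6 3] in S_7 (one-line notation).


To find σ⁻¹, swap domain and range:
σ(1) = 7 → σ⁻¹(7) = 1
σ(2) = 4 → σ⁻¹(4) = 2
σ(3) = 5 → σ⁻¹(5) = 3
σ(4) = 1 → σ⁻¹(1) = 4
σ(5) = 2 → σ⁻¹(2) = 5
σ(6) = 6 → σ⁻¹(6) = 6
σ(7) = 3 → σ⁻¹(3) = 7

σ⁻¹ = [4 5 7 2 3 6 1]


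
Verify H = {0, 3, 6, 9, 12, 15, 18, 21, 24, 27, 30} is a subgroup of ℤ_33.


Subgroup test for H = {0, 3, 6, 9, 12, 15, 18, 21, 24, 27, 30} in (ℤ_33, +):
(1) 0 ∈ H? Yes
(2) Closure: for all a,b ∈ H, (a+b) mod 33 ∈ H? Yes
(3) Inverses: for all a ∈ H, -a mod 33 ∈ H? Yes

Yes, H is a subgroup of ℤ_33


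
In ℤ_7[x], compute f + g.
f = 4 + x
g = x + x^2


Add coefficients mod 7:
x^0: 4 + 0 = 4 (mod 7)
x^1: 1 + 1 = 2 (mod 7)
x^2: 0 + 1 = 1 (mod 7)
Result: 4 + 2x + x^2

f + g = 4 + 2x + x^2


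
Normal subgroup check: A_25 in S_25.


H = A_25 in S_25
A_25 has index 2 in S_25, and every subgroup of index 2 is normal

Yes, normal subgroup


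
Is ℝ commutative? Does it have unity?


ℝ is a field: commutative, has unity, every nonzero element is a unit (hence an integral domain)
Commutative: Yes
Integral domain: Yes
Has unity: Yes

ℝ: Commutative=Yes, Unity=Yes


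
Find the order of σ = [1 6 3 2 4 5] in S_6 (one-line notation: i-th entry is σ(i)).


Cycle decomposition: (2 6 5 4)
Cycle lengths: 4
Order = lcm(4) = 4

ord(σ) = 4


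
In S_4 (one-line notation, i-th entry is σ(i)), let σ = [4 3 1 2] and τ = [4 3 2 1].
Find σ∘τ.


σ∘τ: apply τ first, then σ
1 →τ 4 →σ 2
2 →τ 3 →σ 1
3 →τ 2 →σ 3
4 →τ 1 →σ 4

σ∘τ = [2 1 3 4]


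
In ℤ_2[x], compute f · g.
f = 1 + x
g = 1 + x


Expand and collect like terms; reduce coefficients mod 2:
x^0: 1·1 = 1 ≡ 1 (mod 2)
x^1: 1·1 + 1·1 = 2 ≡ 0 (mod 2)
x^2: 1·1 = 1 ≡ 1 (mod 2)
Result: 1 + x^2

f · g = 1 + x^2


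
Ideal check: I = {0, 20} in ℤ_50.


Check ideal conditions for I = {0, 20} in ℤ_50:
(1) I is an additive subgroup? No
(2) For r ∈ ℤ_50 and a ∈ I: r·a ∈ I? No  [counterexample: r=2, a=20, r·a mod 50 = 40 ∉ I]

No, I is not an ideal of ℤ_50


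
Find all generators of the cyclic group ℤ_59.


g generates ℤ_n iff gcd(g,n) = 1
Prime factors of 59: 59
Generators are g ∈ {1,...,58} not divisible by any of these primes.
Generators: {1, 2, 3, 4, 5, 6, 7, 8, 9, 10, 11, 12, 13, 14, 15, 16, 17, 18, 19, 20, 21, 22, 23, 24, 25, 26, 27, 28, 29, 30, 31, 32, 33, 34, 35, 36, 37, 38, 39, 40, 41, 42, 43, 44, 45, 46, 47, 48, 49, 50, 51, 52, 53, 54, 55, 56, 57, 58}
Number of generators = φ(59) = 58

Generators of ℤ_59 = {1, 2, 3, 4, 5, 6, 7, 8, 9, 10, 11, 12, 13, 14, 15, 16, 17, 18, 19, 20, 21, 22, 23, 24, 25, 26, 27, 28, 29, 30, 31, 32, 33, 34, 35, 36, 37, 38, 39, 40, 41, 42, 43, 44, 45, 46, 47, 48, 49, 50, 51, 52, 53, 54, 55, 56, 57, 58}


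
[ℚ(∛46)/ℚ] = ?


∛46 has minimal polynomial x³ - 46 (irreducible over ℚ since 46 is not a perfect cube)

[ℚ(∛46)/ℚ] = 3


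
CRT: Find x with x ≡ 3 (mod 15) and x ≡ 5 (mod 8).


m₁ = 15, m₂ = 8, gcd = 1, so CRT applies. M = m₁·m₂ = 120
Let M₁ = M/m₁ = 8, M₂ = M/m₂ = 15
Find y₁ ≡ M₁⁻¹ (mod m₁): 8⁻¹ ≡ 2 (mod 15)
Find y₂ ≡ M₂⁻¹ (mod m₂): 15⁻¹ ≡ 7 (mod 8)
x = a₁·M₁·y₁ + a₂·M₂·y₂ = 3·8·2 + 5·15·7 = 573
Reduce mod 120: x ≡ 93
Check: 93 mod 15 = 3 ✓, 93 mod 8 = 5 ✓

x ≡ 93 (mod 120)


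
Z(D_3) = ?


Z(G) = {g ∈ G | gx = xg for all x ∈ G}
For odd n, Z(D_n) = {e}: no nontrivial rotation commutes with all reflections

Z(D_3) = {e}


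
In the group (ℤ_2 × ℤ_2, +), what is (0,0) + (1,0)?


Operation: componentwise addition mod (2, 2)
(0,0) + (1,0) = ((a₁+b₁) mod 2, (a₂+b₂) mod 2) with a = (0,0), b = (1,0)

(0,0) + (1,0) = (1,0)


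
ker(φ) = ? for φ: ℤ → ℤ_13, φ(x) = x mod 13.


Kernel = preimage of identity
ker(φ) = {x ∈ ℤ : x ≡ 0 (mod 13)} = 13ℤ = {0, ±13, ±26, ...}

ker(φ) = 13ℤ


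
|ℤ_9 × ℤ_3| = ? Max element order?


|ℤ_9 × ℤ_3| = 9 × 3 = 27
Max element order = lcm(9,3) = 9
Cyclic? No (gcd=3)

|ℤ_9×ℤ_3| = 27, max element order = 9


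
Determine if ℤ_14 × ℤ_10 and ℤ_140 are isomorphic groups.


Comparing ℤ_14 × ℤ_10 and ℤ_140:
gcd(14,10) = 2 ≠ 1. Max element order in ℤ_14×ℤ_10 is lcm(14,10) = 70 < 140, so it has no element of order 140

No, ℤ_14 × ℤ_10 ≇ ℤ_140


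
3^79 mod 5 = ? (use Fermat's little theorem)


Fermat's little theorem: if p is prime and gcd(a,p)=1, then a^(p-1) ≡ 1 (mod p)
p = 5 is prime, gcd(3,5) = 1
Reduce exponent: 79 mod 4 = 3
So 3^79 ≡ 3^3 (mod 5)
3^3 mod 5 = 2

3^79 ≡ 2 (mod 5)


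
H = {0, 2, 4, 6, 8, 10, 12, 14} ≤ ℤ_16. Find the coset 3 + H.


3 + H = {3 + h (mod 16) : h ∈ H}
3+0=3, 3+2=5, 3+4=7, 3+6=9, 3+8=11, 3+10=13, 3+12=15, 3+14=1
3 + H = {1, 3, 5, 7, 9, 11, 13, 15} = 1 + H

3 + H = {1, 3, 5, 7, 9, 11, 13, 15}


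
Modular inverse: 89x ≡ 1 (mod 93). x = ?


Use the extended Euclidean algorithm to write 1 = 89·s + 93·t; then s mod 93 is the inverse.
Euclidean algorithm:
  89 = 0·93 + 89
  93 = 1·89 + 4
  89 = 22·4 + 1
  4 = 4·1 + 0
gcd(89,93) = 1
Back-substitution gives: 89·(23) + 93·(-22) = 1
So 89⁻¹ ≡ 23 ≡ 23 (mod 93)
Check: 89 × 23 = 2047 ≡ 1 (mod 93) ✓

89⁻¹ ≡ 23 (mod 93)


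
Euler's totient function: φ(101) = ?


Factor n: 101 = 101
φ(n) = n · ∏(1 - 1/p) over distinct primes p | n
φ(101) = 101 · (1 - 1/101) = 100

φ(101) = 100


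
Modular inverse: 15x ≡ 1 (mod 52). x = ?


Use the extended Euclidean algorithm to write 1 = 15·s + 52·t; then s mod 52 is the inverse.
Euclidean algorithm:
  15 = 0·52 + 15
  52 = 3·15 + 7
  15 = 2·7 + 1
  7 = 7·1 + 0
gcd(15,52) = 1
Back-substitution gives: 15·(7) + 52·(-2) = 1
So 15⁻¹ ≡ 7 ≡ 7 (mod 52)
Check: 15 × 7 = 105 ≡ 1 (mod 52) ✓

15⁻¹ ≡ 7 (mod 52)


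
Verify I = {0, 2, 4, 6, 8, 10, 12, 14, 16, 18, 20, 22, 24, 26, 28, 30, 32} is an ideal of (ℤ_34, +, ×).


Check ideal conditions for I = {0, 2, 4, 6, 8, 10, 12, 14, 16, 18, 20, 22, 24, 26, 28, 30, 32} in ℤ_34:
(1) I is an additive subgroup? Yes
(2) For r ∈ ℤ_34 and a ∈ I: r·a ∈ I? Yes

Yes, I is an ideal of ℤ_34


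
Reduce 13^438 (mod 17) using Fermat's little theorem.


Fermat's little theorem: if p is prime and gcd(a,p)=1, then a^(p-1) ≡ 1 (mod p)
p = 17 is prime, gcd(13,17) = 1
Reduce exponent: 438 mod 16 = 6
So 13^438 ≡ 13^6 (mod 17)
13^6 mod 17 = 16

13^438 ≡ 16 (mod 17)


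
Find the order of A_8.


|A_n| = n!/2 (even permutations)
|A_8| = 8!/2 = 40320/2 = 20160

|A_8| = 20160


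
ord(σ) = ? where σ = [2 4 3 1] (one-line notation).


Cycle decomposition: (1 2 4)
Cycle lengths: 3
Order = lcm(3) = 3

ord(σ) = 3


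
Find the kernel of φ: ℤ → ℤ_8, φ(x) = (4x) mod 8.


Kernel = preimage of identity
ker(φ) = {x ∈ ℤ : 4x ≡ 0 (mod 8)}. gcd(4,8) = 4, so 4x ≡ 0 (mod 8) ⟺ x ≡ 0 (mod 8/4 = 2). Hence ker(φ) = 2ℤ

ker(φ) = 2ℤ


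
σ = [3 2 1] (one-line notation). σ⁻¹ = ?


To find σ⁻¹, swap domain and range:
σ(1) = 3 → σ⁻¹(3) = 1
σ(2) = 2 → σ⁻¹(2) = 2
σ(3) = 1 → σ⁻¹(1) = 3

σ⁻¹ = [3 2 1]


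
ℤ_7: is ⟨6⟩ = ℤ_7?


g generates ℤ_n iff gcd(g, n) = 1
gcd(6, 7) = 1
Since gcd = 1, 6 is a generator.

Yes, 6 generates ℤ_7


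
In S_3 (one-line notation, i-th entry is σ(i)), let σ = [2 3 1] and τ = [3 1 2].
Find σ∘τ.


σ∘τ: apply τ first, then σ
1 →τ 3 →σ 1
2 →τ 1 →σ 2
3 →τ 2 →σ 3

σ∘τ = [1 2 3]


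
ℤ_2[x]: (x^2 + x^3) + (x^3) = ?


Add coefficients mod 2:
x^0: 0 + 0 = 0 (mod 2)
x^1: 0 + 0 = 0 (mod 2)
x^2: 1 + 0 = 1 (mod 2)
x^3: 1 + 1 = 0 (mod 2)
Result: x^2

f + g = x^2


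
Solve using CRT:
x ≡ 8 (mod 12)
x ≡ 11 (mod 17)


m₁ = 12, m₂ = 17, gcd = 1, so CRT applies. M = m₁·m₂ = 204
Let M₁ = M/m₁ = 17, M₂ = M/m₂ = 12
Find y₁ ≡ M₁⁻¹ (mod m₁): 17⁻¹ ≡ 5 (mod 12)
Find y₂ ≡ M₂⁻¹ (mod m₂): 12⁻¹ ≡ 10 (mod 17)
x = a₁·M₁·y₁ + a₂·M₂·y₂ = 8·17·5 + 11·12·10 = 2000
Reduce mod 204: x ≡ 164
Check: 164 mod 12 = 8 ✓, 164 mod 17 = 11 ✓

x ≡ 164 (mod 204)


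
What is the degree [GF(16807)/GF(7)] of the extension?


GF(16807) = GF(7^5), so the extension degree is 5

[GF(16807)/GF(7)] = 5


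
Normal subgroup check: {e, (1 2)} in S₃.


H = {e, (1 2)} in S₃
(1 3)(1 2)(1 3)⁻¹ = (2 3) ∉ {e, (1 2)}, so it is not normal

No, not a normal subgroup


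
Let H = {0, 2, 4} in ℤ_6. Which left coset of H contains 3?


3 + H = {3 + h (mod 6) : h ∈ H}
3+0=3, 3+2=5, 3+4=1
3 + H = {1, 3, 5} = 1 + H

3 + H = {1, 3, 5}


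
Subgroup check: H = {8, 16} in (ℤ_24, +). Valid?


Subgroup test for H = {8, 16} in (ℤ_24, +):
(1) 0 ∈ H? No
(2) Closure: for all a,b ∈ H, (a+b) mod 24 ∈ H? No  [counterexample: 8 + 16 = 0 ∉ H]
(3) Inverses: for all a ∈ H, -a mod 24 ∈ H? Yes

No, H is not a subgroup of ℤ_24


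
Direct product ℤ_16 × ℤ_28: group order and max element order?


|ℤ_16 × ℤ_28| = 16 × 28 = 448
Max element order = lcm(16,28) = 112
Cyclic? No (gcd=4)

|ℤ_16×ℤ_28| = 448, max element order = 112


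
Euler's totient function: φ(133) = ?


Factor n: 133 = 7 × 19
φ(n) = n · ∏(1 - 1/p) over distinct primes p | n
φ(133) = 133 · (1 - 1/7) · (1 - 1/19) = 108

φ(133) = 108


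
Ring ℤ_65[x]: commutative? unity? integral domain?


ℤ_65 has zero divisors (5·13 ≡ 0), and these lift to constant zero divisors in ℤ_65[x]; so not an integral domain
Commutative: Yes
Integral domain: No
Has unity: Yes

ℤ_65[x]: Commutative=Yes, Unity=Yes


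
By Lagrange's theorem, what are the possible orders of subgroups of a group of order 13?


Lagrange's theorem: |H| divides |G|
|G| = 13
Divisors of 13: 1, 13

Possible subgroup orders: {1, 13}


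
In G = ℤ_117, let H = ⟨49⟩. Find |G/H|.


|⟨49⟩| = n / gcd(49, 117) = 117 / 1 = 117
H is normal (ℤ_117 is abelian).
|G/H| = |G| / |H| = 117 / 117 = 1

|G/H| = 1


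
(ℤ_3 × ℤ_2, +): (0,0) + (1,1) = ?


Operation: componentwise addition mod (3, 2)
(0,0) + (1,1) = ((a₁+b₁) mod 3, (a₂+b₂) mod 2) with a = (0,0), b = (1,1)

(0,0) + (1,1) = (1,1)


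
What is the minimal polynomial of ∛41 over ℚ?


∛41 satisfies x³ - 41 = 0, irreducible over ℚ (no rational root; 41 is not a perfect cube)

Minimal polynomial: x³ - 41


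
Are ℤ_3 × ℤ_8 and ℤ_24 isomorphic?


Comparing ℤ_3 × ℤ_8 and ℤ_24:
gcd(3,8) = 1, so ℤ_3 × ℤ_8 ≅ ℤ_24 (CRT)

Yes, ℤ_3 × ℤ_8 ≅ ℤ_24


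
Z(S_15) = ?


Z(G) = {g ∈ G | gx = xg for all x ∈ G}
S_n is non-abelian for n ≥ 3; Z(S_15) is trivial

Z(S_15) = {e}


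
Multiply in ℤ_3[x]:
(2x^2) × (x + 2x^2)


Expand and collect like terms; reduce coefficients mod 3:
x^0: 0·0 = 0 ≡ 0 (mod 3)
x^1: 0·1 + 0·0 = 0 ≡ 0 (mod 3)
x^2: 0·2 + 0·1 + 2·0 = 0 ≡ 0 (mod 3)
x^3: 0·2 + 2·1 = 2 ≡ 2 (mod 3)
x^4: 2·2 = 4 ≡ 1 (mod 3)
Result: 2x^3 + x^4

f · g = 2x^3 + x^4


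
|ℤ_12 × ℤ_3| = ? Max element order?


|ℤ_12 × ℤ_3| = 12 × 3 = 36
Max element order = lcm(12,3) = 12
Cyclic? No (gcd=3)

|ℤ_12×ℤ_3| = 36, max element order = 12


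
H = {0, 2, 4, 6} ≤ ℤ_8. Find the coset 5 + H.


5 + H = {5 + h (mod 8) : h ∈ H}
5+0=5, 5+2=7, 5+4=1, 5+6=3
5 + H = {1, 3, 5, 7} = 1 + H

5 + H = {1, 3, 5, 7}


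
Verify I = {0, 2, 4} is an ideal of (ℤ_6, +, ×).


Check ideal conditions for I = {0, 2, 4} in ℤ_6:
(1) I is an additive subgroup? Yes
(2) For r ∈ ℤ_6 and a ∈ I: r·a ∈ I? Yes

Yes, I is an ideal of ℤ_6


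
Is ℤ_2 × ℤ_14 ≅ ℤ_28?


Comparing ℤ_2 × ℤ_14 and ℤ_28:
gcd(2,14) = 2 ≠ 1. Max element order in ℤ_2×ℤ_14 is lcm(2,14) = 14 < 28, so it has no element of order 28

No, ℤ_2 × ℤ_14 ≇ ℤ_28


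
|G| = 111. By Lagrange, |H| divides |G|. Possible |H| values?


Lagrange's theorem: |H| divides |G|
|G| = 111
Divisors of 111: 1, 3, 37, 111

Possible subgroup orders: {1, 3, 37, 111}


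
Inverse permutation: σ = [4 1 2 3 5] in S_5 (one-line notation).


To find σ⁻¹, swap domain and range:
σ(1) = 4 → σ⁻¹(4) = 1
σ(2) = 1 → σ⁻¹(1) = 2
σ(3) = 2 → σ⁻¹(2) = 3
σ(4) = 3 → σ⁻¹(3) = 4
σ(5) = 5 → σ⁻¹(5) = 5

σ⁻¹ = [2 3 4 1 5]


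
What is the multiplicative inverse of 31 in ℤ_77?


Use the extended Euclidean algorithm to write 1 = 31·s + 77·t; then s mod 77 is the inverse.
Euclidean algorithm:
  31 = 0·77 + 31
  77 = 2·31 + 15
  31 = 2·15 + 1
  15 = 15·1 + 0
gcd(31,77) = 1
Back-substitution gives: 31·(5) + 77·(-2) = 1
So 31⁻¹ ≡ 5 ≡ 5 (mod 77)
Check: 31 × 5 = 155 ≡ 1 (mod 77) ✓

31⁻¹ ≡ 5 (mod 77)


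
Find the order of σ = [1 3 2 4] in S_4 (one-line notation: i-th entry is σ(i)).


Cycle decomposition: (2 3)
Cycle lengths: 2
Order = lcm(2) = 2

ord(σ) = 2


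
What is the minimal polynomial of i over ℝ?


i satisfies x² + 1 = 0, irreducible over ℝ

Minimal polynomial: x² + 1


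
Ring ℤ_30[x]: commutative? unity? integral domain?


ℤ_30 has zero divisors (2·15 ≡ 0), and these lift to constant zero divisors in ℤ_30[x]; so not an integral domain
Commutative: Yes
Integral domain: No
Has unity: Yes

ℤ_30[x]: Commutative=Yes, Unity=Yes


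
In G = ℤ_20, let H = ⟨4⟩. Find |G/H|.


|⟨4⟩| = n / gcd(4, 20) = 20 / 4 = 5
H is normal (ℤ_20 is abelian).
|G/H| = |G| / |H| = 20 / 5 = 4

|G/H| = 4


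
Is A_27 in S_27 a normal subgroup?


H = A_27 in S_27
A_27 has index 2 in S_27, and every subgroup of index 2 is normal

Yes, normal subgroup


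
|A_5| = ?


|A_n| = n!/2 (even permutations)
|A_5| = 5!/2 = 120/2 = 60

|A_5| = 60


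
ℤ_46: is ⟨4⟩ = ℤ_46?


g generates ℤ_n iff gcd(g, n) = 1
gcd(4, 46) = 2
Since gcd = 2 ≠ 1, ⟨4⟩ has order 23 < 46, so 4 is not a generator.

No, 4 does not generate ℤ_46


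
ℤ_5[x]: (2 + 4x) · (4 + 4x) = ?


Expand and collect like terms; reduce coefficients mod 5:
x^0: 2·4 = 8 ≡ 3 (mod 5)
x^1: 2·4 + 4·4 = 24 ≡ 4 (mod 5)
x^2: 4·4 = 16 ≡ 1 (mod 5)
Result: 3 + 4x + x^2

f · g = 3 + 4x + x^2


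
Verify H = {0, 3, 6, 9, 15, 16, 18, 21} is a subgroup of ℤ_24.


Subgroup test for H = {0, 3, 6, 9, 15, 16, 18, 21} in (ℤ_24, +):
(1) 0 ∈ H? Yes
(2) Closure: for all a,b ∈ H, (a+b) mod 24 ∈ H? No  [counterexample: 3 + 9 = 12 ∉ H]
(3) Inverses: for all a ∈ H, -a mod 24 ∈ H? No

No, H is not a subgroup of ℤ_24
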